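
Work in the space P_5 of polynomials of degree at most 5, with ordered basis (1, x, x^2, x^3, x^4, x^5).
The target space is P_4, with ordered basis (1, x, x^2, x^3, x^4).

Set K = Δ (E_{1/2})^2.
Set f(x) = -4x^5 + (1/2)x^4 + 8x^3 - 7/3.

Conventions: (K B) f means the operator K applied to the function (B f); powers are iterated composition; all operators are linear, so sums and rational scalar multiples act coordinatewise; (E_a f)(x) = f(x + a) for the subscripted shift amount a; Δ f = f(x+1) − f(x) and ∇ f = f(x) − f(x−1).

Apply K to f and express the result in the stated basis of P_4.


E_{1/2} f = -4x^5 - (19/2)x^4 - x^3 + (31/4)x^2 + 5x - 137/96
E_{1/2} E_{1/2} f = -4x^5 - (39/2)x^4 - 30x^3 - 13x^2 + 6x + 13/6
Δ (E_{1/2})^2 f = -20x^4 - 118x^3 - 247x^2 - 214x - 121/2

the image equals g(x) = -20x^4 - 118x^3 - 247x^2 - 214x - 121/2


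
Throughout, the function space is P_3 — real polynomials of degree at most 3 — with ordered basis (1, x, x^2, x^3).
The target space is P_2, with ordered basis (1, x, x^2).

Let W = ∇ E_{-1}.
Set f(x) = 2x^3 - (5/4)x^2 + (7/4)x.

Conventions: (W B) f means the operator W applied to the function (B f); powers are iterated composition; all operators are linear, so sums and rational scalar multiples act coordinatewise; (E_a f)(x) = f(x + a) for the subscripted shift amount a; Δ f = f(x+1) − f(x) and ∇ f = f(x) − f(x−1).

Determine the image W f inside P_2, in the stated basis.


E_{-1} f = 2x^3 - (29/4)x^2 + (41/4)x - 5
∇ E_{-1} f = 6x^2 - (41/2)x + 39/2

g(x) = 6x^2 - (41/2)x + 39/2


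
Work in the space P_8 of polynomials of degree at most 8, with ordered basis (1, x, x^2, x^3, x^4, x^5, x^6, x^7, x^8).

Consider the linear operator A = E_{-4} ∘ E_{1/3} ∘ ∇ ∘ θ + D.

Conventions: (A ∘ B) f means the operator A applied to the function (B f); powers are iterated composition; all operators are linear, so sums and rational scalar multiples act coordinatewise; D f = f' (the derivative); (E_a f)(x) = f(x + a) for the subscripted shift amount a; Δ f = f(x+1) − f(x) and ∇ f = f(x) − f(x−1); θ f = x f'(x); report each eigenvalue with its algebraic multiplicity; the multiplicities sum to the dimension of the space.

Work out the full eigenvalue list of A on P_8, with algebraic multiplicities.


image of 1: 0
image of x: 2
image of x^2: 6x - 50/3
image of x^3: 12x^2 - 75x + 157
image of x^4: 20x^3 - 200x^2 + (2512/3)x - 31700/27
image of x^5: 30x^4 - (1250/3)x^3 + (7850/3)x^2 - (198125/27)x + 627955/81
image of x^6: 42x^5 - 750x^4 + 6280x^3 - (79250/3)x^2 + (502364/9)x - 1279550/27
image of x^7: 56x^6 - 1225x^5 + (38465/3)x^4 - (1941625/27)x^3 + (6153959/27)x^2 - (31348975/81)x + 200494777/729
image of x^8: 72x^7 - (5600/3)x^6 + (70336/3)x^5 - (4438000/27)x^4 + (56264768/81)x^3 - (143309600/81)x^2 + (1833095104/729)x - 3363813800/2187
the matrix is upper triangular; its diagonal is (0, 0, 0, 0, 0, 0, 0, 0, 0)
for a triangular matrix the eigenvalues are the diagonal entries, with algebraic multiplicity their repetition count

λ = 0 (multiplicity 9)


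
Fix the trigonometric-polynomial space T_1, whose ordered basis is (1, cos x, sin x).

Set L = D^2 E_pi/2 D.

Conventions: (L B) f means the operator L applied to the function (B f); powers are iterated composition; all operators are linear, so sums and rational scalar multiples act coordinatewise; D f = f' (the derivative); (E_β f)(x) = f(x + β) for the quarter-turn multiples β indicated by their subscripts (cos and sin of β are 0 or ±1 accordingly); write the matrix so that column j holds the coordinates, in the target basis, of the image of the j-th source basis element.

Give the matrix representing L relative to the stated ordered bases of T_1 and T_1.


the matrix is [[0, 0, 0]; [0, 1, 0]; [0, 0, 1]] (rows listed top to bottom)

image of 1: 0
image of cos x: cos x
image of sin x: sin x
each image's coordinates form column j of the matrix


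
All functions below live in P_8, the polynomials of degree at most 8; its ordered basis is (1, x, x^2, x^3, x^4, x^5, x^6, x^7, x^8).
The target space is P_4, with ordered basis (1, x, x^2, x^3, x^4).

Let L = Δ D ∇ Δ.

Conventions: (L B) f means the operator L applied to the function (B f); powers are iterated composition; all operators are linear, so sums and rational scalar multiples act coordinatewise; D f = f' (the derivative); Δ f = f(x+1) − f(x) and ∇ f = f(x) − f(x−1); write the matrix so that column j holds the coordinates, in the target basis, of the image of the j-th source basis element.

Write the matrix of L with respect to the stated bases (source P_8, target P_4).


the matrix is [[0, 0, 0, 0, 24, 60, 180, 420, 1008]; [0, 0, 0, 0, 0, 120, 360, 1260, 3360]; [0, 0, 0, 0, 0, 0, 360, 1260, 5040]; [0, 0, 0, 0, 0, 0, 0, 840, 3360]; [0, 0, 0, 0, 0, 0, 0, 0, 1680]] (rows listed top to bottom)

image of 1: 0
image of x: 0
image of x^2: 0
image of x^3: 0
image of x^4: 24
image of x^5: 120x + 60
image of x^6: 360x^2 + 360x + 180
image of x^7: 840x^3 + 1260x^2 + 1260x + 420
image of x^8: 1680x^4 + 3360x^3 + 5040x^2 + 3360x + 1008
each image's coordinates form column j of the matrix


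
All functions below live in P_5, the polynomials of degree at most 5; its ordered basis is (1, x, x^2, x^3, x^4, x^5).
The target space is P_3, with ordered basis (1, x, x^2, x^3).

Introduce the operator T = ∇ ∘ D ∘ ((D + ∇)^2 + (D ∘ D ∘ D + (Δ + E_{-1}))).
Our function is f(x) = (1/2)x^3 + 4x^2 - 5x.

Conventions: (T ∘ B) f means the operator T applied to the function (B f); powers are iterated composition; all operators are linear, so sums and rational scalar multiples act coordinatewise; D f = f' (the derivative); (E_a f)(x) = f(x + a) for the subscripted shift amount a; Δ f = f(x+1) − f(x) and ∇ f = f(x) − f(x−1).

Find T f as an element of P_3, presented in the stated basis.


g(x) = 3x + 13/2

D f = (3/2)x^2 + 8x - 5
∇ f = (3/2)x^2 + (13/2)x - 17/2
(D + ∇) f = 3x^2 + (29/2)x - 27/2
D (D + ∇) f = 6x + 29/2
∇ (D + ∇) f = 6x + 23/2
(D + ∇) (D + ∇) f = 12x + 26
D f = (3/2)x^2 + 8x - 5
D D f = 3x + 8
D D D f = 3
Δ f = (3/2)x^2 + (19/2)x - 1/2
E_{-1} f = (1/2)x^3 + (5/2)x^2 - (23/2)x + 17/2
(Δ + E_{-1}) f = (1/2)x^3 + 4x^2 - 2x + 8
(D ∘ D ∘ D + (Δ + E_{-1})) f = (1/2)x^3 + 4x^2 - 2x + 11
((D + ∇)^2 + (D ∘ D ∘ D + (Δ + E_{-1}))) f = (1/2)x^3 + 4x^2 + 10x + 37
D ((D + ∇)^2 + (D ∘ D ∘ D + (Δ + E_{-1}))) f = (3/2)x^2 + 8x + 10
∇ D ((D + ∇)^2 + (D ∘ D ∘ D + (Δ + E_{-1}))) f = 3x + 13/2


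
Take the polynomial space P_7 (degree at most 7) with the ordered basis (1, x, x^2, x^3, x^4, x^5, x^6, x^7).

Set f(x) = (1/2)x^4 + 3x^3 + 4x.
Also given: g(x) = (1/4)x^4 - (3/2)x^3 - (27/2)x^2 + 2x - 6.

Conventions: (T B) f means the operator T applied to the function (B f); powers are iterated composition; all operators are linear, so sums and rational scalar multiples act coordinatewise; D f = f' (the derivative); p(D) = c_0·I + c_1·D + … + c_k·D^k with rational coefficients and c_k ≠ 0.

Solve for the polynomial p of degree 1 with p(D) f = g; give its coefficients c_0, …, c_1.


D^0 f = (1/2)x^4 + 3x^3 + 4x
D^1 f = 2x^3 + 9x^2 + 4
matching coefficients of g against c_0 f + c_1 Df + … from the top degree down determines the c_i
solution: c_0 = 1/2, c_1 = -3/2

p(D) = (1/2)·I − (3/2)·D, i.e. c_0 = 1/2, c_1 = -3/2


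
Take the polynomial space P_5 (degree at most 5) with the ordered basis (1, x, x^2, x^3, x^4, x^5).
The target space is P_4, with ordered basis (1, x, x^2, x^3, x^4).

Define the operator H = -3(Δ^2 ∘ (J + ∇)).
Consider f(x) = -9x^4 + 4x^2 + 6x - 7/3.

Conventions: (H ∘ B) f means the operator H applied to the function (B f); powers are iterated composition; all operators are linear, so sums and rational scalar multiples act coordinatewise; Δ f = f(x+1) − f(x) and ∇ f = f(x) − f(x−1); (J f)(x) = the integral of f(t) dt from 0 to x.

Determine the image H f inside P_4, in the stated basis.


the image equals g(x) = 108x^3 + 324x^2 + 1002x + 444

J f = -(9/5)x^5 + (4/3)x^3 + 3x^2 - (7/3)x
∇ f = -36x^3 + 54x^2 - 28x + 11
(J + ∇) f = -(9/5)x^5 - (104/3)x^3 + 57x^2 - (91/3)x + 11
Δ (J + ∇) f = -9x^4 - 18x^3 - 122x^2 + x - 49/5
Δ Δ (J + ∇) f = -36x^3 - 108x^2 - 334x - 148
(-3(Δ^2 ∘ (J + ∇))) f = 108x^3 + 324x^2 + 1002x + 444


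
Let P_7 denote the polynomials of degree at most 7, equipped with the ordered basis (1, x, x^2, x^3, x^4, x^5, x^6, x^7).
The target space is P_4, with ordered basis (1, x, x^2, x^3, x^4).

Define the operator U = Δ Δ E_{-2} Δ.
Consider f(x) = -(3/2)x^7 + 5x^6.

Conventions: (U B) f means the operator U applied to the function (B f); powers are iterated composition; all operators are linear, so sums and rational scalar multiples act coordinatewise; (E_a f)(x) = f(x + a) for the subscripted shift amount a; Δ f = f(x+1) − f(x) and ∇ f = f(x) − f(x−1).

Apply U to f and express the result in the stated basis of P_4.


the image equals g(x) = -315x^4 + 1230x^3 - 1845x^2 + 1530x - 489

Δ f = -(21/2)x^6 - (3/2)x^5 + (45/2)x^4 + (95/2)x^3 + (87/2)x^2 + (39/2)x + 7/2
E_{-2} Δ f = -(21/2)x^6 + (249/2)x^5 - (1185/2)x^4 + (2975/2)x^3 - (4203/2)x^2 + (3183/2)x - 1011/2
Δ E_{-2} Δ f = -63x^5 + 465x^4 - 1335x^3 + 1995x^2 - 1551x + 499
Δ Δ E_{-2} Δ f = -315x^4 + 1230x^3 - 1845x^2 + 1530x - 489


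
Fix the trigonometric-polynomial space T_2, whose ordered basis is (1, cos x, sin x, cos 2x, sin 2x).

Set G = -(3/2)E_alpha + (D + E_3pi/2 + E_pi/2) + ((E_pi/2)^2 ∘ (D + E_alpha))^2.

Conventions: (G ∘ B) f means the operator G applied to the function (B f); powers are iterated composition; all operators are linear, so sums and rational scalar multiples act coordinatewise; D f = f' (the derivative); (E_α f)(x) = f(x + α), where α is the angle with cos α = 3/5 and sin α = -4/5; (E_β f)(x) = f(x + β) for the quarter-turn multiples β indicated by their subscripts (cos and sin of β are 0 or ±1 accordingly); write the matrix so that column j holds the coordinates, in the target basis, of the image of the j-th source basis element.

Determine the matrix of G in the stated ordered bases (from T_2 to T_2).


the matrix is [[3/2, 0, 0, 0, 0]; [0, -29/50, 61/25, 0, 0]; [0, -61/25, -29/50, 0, 0]; [0, 0, 0, -3229/1250, 1786/625]; [0, 0, 0, -1786/625, -3229/1250]] (rows listed top to bottom)

image of 1: 3/2
image of cos x: -(29/50)cos x - (61/25)sin x
image of sin x: (61/25)cos x - (29/50)sin x
image of cos 2x: -(3229/1250)cos 2x - (1786/625)sin 2x
image of sin 2x: (1786/625)cos 2x - (3229/1250)sin 2x
each image's coordinates form column j of the matrix


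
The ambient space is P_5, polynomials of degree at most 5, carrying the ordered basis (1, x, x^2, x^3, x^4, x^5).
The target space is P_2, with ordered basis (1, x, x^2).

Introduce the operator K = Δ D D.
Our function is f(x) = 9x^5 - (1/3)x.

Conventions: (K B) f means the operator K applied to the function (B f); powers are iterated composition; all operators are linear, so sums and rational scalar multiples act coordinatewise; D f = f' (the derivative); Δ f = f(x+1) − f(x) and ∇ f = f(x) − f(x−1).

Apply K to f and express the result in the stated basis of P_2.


the image equals g(x) = 540x^2 + 540x + 180

D f = 45x^4 - 1/3
D D f = 180x^3
Δ D D f = 540x^2 + 540x + 180


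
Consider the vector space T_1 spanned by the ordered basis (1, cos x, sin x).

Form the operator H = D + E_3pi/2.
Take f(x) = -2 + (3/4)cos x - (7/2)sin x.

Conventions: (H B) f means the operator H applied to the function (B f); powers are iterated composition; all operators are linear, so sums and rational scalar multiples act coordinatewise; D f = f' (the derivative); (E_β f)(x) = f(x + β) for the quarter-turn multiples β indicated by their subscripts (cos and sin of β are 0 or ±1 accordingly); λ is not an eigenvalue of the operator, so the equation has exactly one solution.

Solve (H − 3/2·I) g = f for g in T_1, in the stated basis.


g(x) = 4 - (1/2)cos x + (7/3)sin x

write g with unknown coordinates in the stated basis and equate coefficients in (H − 3/2·I) g = f
solving from the highest basis element down gives g = 4 - (1/2)cos x + (7/3)sin x
check: H g = 4
so H g − 3/2·g = -2 + (3/4)cos x - (7/2)sin x = f ✓


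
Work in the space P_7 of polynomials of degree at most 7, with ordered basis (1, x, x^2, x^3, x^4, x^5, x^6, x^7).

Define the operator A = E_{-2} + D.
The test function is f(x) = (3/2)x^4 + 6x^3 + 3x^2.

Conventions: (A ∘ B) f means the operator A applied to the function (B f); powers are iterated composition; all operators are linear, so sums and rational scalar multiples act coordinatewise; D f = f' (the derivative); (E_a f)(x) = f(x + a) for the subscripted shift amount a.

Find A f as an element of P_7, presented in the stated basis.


the image equals g(x) = (3/2)x^4 + 21x^2 + 18x - 12

E_{-2} f = (3/2)x^4 - 6x^3 + 3x^2 + 12x - 12
D f = 6x^3 + 18x^2 + 6x
(E_{-2} + D) f = (3/2)x^4 + 21x^2 + 18x - 12


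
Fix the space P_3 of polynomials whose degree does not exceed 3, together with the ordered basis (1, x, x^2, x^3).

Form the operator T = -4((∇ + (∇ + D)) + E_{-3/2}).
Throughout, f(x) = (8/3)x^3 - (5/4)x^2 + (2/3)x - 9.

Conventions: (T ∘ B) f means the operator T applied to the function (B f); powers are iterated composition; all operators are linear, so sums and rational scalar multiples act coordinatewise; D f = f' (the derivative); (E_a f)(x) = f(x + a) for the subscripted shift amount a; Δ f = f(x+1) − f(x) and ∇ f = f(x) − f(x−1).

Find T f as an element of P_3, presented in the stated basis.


the result is g(x) = -(32/3)x^3 - 43x^2 + (13/3)x + 575/12

∇ f = 8x^2 - (21/2)x + 55/12
∇ f = 8x^2 - (21/2)x + 55/12
D f = 8x^2 - (5/2)x + 2/3
(∇ + D) f = 16x^2 - 13x + 21/4
(∇ + (∇ + D)) f = 24x^2 - (47/2)x + 59/6
E_{-3/2} f = (8/3)x^3 - (53/4)x^2 + (269/12)x - 349/16
((∇ + (∇ + D)) + E_{-3/2}) f = (8/3)x^3 + (43/4)x^2 - (13/12)x - 575/48
(-4((∇ + (∇ + D)) + E_{-3/2})) f = -(32/3)x^3 - 43x^2 + (13/3)x + 575/12


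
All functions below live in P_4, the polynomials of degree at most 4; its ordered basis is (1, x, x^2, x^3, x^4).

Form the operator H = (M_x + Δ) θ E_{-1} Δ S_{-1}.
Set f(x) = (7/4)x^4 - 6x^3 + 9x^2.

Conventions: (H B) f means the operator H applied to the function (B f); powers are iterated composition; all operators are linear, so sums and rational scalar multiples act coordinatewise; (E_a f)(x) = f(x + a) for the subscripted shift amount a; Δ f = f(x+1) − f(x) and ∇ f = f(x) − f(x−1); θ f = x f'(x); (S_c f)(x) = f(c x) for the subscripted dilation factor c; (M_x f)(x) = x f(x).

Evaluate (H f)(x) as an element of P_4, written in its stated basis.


S_{-1} f = (7/4)x^4 + 6x^3 + 9x^2
Δ S_{-1} f = 7x^3 + (57/2)x^2 + 43x + 67/4
E_{-1} Δ S_{-1} f = 7x^3 + (15/2)x^2 + 7x - 19/4
θ E_{-1} Δ S_{-1} f = 21x^3 + 15x^2 + 7x
M_x (θ E_{-1} Δ) S_{-1} f = 21x^4 + 15x^3 + 7x^2
Δ (θ E_{-1} Δ) S_{-1} f = 63x^2 + 93x + 43
(M_x + Δ) (θ E_{-1} Δ) S_{-1} f = 21x^4 + 15x^3 + 70x^2 + 93x + 43

the result is g(x) = 21x^4 + 15x^3 + 70x^2 + 93x + 43


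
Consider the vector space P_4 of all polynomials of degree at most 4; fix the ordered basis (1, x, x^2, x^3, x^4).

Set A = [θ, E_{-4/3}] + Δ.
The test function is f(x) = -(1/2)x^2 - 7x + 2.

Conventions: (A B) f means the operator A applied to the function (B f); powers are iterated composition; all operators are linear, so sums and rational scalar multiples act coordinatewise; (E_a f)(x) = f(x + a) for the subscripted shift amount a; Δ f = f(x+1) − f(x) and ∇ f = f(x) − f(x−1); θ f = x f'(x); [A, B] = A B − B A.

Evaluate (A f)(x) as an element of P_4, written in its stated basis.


E_{-4/3} f = -(1/2)x^2 - (17/3)x + 94/9
θ E_{-4/3} f = -x^2 - (17/3)x
θ f = -x^2 - 7x
E_{-4/3} θ f = -x^2 - (13/3)x + 68/9
[θ, E_{-4/3}] f = -(4/3)x - 68/9
Δ f = -x - 15/2
([θ, E_{-4/3}] + Δ) f = -(7/3)x - 271/18

the image equals g(x) = -(7/3)x - 271/18


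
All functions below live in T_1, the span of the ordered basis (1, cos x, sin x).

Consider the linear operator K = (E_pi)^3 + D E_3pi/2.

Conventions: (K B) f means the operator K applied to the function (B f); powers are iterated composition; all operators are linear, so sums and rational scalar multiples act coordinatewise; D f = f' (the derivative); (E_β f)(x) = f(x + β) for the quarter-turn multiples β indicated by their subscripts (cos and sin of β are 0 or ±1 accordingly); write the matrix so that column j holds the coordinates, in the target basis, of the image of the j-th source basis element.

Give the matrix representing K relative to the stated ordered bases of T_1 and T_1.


the matrix is [[1, 0, 0]; [0, 0, 0]; [0, 0, 0]] (rows listed top to bottom)

image of 1: 1
image of cos x: 0
image of sin x: 0
each image's coordinates form column j of the matrix


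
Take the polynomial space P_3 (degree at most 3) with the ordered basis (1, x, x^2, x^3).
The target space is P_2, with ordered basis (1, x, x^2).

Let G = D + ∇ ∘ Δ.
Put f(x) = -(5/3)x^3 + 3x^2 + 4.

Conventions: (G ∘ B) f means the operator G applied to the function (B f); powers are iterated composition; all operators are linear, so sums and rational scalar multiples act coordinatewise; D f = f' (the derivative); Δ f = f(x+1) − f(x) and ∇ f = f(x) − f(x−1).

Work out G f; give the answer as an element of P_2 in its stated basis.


g(x) = -5x^2 - 4x + 6

D f = -5x^2 + 6x
Δ f = -5x^2 + x + 4/3
∇ Δ f = -10x + 6
(D + ∇ ∘ Δ) f = -5x^2 - 4x + 6


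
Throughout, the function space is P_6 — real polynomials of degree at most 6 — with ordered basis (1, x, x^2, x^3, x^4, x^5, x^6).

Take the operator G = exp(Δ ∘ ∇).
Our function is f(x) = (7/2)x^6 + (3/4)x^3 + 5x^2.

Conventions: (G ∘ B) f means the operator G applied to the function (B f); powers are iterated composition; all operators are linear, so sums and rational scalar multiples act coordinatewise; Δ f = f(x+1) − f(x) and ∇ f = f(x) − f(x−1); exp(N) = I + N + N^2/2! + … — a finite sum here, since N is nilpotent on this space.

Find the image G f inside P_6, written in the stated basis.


order-1 term: 105x^4 + 105x^2 + (9/2)x + 17
order-2 term: 630x^2 + 210
order-3 term: 420
the series for exp(Δ ∘ ∇) f terminates at order 3
exp(Δ ∘ ∇) f = (7/2)x^6 + 105x^4 + (3/4)x^3 + 740x^2 + (9/2)x + 647

the result is g(x) = (7/2)x^6 + 105x^4 + (3/4)x^3 + 740x^2 + (9/2)x + 647


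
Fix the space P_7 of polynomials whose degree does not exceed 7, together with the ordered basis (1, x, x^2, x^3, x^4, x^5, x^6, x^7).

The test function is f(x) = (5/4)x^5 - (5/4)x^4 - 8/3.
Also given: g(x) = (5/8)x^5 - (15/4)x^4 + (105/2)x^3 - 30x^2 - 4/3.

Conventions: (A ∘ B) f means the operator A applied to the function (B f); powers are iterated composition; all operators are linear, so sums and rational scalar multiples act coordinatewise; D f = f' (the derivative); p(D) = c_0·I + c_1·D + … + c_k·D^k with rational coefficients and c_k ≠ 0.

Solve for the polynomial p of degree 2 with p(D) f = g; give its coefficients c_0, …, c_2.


D^0 f = (5/4)x^5 - (5/4)x^4 - 8/3
D^1 f = (25/4)x^4 - 5x^3
D^2 f = 25x^3 - 15x^2
matching coefficients of g against c_0 f + c_1 Df + … from the top degree down determines the c_i
solution: c_0 = 1/2, c_1 = -1/2, c_2 = 2

c_0 = 1/2, c_1 = -1/2, c_2 = 2


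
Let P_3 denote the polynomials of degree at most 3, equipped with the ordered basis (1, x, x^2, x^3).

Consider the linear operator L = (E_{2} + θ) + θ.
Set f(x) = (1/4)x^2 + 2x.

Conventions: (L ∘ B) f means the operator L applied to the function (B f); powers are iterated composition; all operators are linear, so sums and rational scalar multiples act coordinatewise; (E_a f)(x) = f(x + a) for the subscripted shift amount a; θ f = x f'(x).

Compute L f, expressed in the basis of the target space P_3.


the result is g(x) = (5/4)x^2 + 7x + 5

E_{2} f = (1/4)x^2 + 3x + 5
θ f = (1/2)x^2 + 2x
(E_{2} + θ) f = (3/4)x^2 + 5x + 5
θ f = (1/2)x^2 + 2x
((E_{2} + θ) + θ) f = (5/4)x^2 + 7x + 5


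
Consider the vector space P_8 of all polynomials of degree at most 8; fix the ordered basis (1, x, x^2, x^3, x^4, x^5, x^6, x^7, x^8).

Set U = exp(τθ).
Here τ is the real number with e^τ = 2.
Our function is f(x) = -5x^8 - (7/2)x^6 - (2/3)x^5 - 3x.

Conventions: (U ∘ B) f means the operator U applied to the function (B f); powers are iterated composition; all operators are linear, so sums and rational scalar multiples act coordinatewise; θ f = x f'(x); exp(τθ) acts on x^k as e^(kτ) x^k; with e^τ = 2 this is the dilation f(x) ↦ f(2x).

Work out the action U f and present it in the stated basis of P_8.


exp(τθ) x^k = e^(kτ) x^k; with e^τ = 2 this sends x^k to 2^k x^k
x ↦ 2 x
x^5 ↦ 32 x^5
x^6 ↦ 64 x^6
x^8 ↦ 256 x^8
applying this coordinatewise to f: exp(τθ) f = -1280x^8 - 224x^6 - (64/3)x^5 - 6x

g(x) = -1280x^8 - 224x^6 - (64/3)x^5 - 6x


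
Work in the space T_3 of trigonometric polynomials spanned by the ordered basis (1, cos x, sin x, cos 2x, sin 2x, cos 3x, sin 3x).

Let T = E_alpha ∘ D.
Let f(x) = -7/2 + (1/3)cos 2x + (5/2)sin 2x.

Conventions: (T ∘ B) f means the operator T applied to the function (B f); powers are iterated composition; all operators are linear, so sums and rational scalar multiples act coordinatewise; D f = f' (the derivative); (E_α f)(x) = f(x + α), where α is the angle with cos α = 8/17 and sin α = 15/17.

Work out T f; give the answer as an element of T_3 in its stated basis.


the image equals g(x) = -(965/289)cos 2x - (3278/867)sin 2x

D f = 5cos 2x - (2/3)sin 2x
E_alpha D f = -(965/289)cos 2x - (3278/867)sin 2x


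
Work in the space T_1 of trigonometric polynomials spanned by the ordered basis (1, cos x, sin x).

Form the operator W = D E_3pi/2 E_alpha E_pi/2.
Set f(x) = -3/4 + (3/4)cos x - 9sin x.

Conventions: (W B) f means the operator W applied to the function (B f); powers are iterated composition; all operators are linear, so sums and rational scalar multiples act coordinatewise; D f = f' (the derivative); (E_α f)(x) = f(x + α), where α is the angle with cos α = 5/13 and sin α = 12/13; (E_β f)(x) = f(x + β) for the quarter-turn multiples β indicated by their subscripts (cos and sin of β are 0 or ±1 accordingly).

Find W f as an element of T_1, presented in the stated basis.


g(x) = -(54/13)cos x + (417/52)sin x

E_pi/2 f = -3/4 - 9cos x - (3/4)sin x
E_alpha E_pi/2 f = -3/4 - (54/13)cos x + (417/52)sin x
E_3pi/2 (E_alpha E_pi/2) f = -3/4 - (417/52)cos x - (54/13)sin x
D E_3pi/2 (E_alpha E_pi/2) f = -(54/13)cos x + (417/52)sin x


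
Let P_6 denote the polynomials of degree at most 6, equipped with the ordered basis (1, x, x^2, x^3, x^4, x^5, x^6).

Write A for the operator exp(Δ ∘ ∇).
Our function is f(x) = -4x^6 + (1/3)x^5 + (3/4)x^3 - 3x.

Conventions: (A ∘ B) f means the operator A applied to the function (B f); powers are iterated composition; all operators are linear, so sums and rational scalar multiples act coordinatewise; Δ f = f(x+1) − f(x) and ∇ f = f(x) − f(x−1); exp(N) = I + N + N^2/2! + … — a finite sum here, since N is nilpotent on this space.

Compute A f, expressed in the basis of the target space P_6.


order-1 term: -120x^4 + (20/3)x^3 - 120x^2 + (47/6)x - 8
order-2 term: -720x^2 + 20x - 240
order-3 term: -480
the series for exp(Δ ∘ ∇) f terminates at order 3
exp(Δ ∘ ∇) f = -4x^6 + (1/3)x^5 - 120x^4 + (89/12)x^3 - 840x^2 + (149/6)x - 728

the image equals g(x) = -4x^6 + (1/3)x^5 - 120x^4 + (89/12)x^3 - 840x^2 + (149/6)x - 728


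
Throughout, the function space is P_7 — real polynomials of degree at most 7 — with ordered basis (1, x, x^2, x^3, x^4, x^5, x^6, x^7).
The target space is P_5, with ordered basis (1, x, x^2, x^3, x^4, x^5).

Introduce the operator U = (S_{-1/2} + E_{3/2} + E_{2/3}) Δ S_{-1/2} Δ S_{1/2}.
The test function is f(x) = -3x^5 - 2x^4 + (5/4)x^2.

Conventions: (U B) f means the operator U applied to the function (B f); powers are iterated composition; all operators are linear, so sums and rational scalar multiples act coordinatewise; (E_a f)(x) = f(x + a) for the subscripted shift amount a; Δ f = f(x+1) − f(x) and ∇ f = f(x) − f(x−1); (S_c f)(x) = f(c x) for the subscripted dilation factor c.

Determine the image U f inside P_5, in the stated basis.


S_{1/2} f = -(3/32)x^5 - (1/8)x^4 + (5/16)x^2
Δ S_{1/2} f = -(15/32)x^4 - (23/16)x^3 - (27/16)x^2 - (11/32)x + 3/32
S_{-1/2} Δ S_{1/2} f = -(15/512)x^4 + (23/128)x^3 - (27/64)x^2 + (11/64)x + 3/32
Δ (S_{-1/2} Δ S_{1/2}) f = -(15/128)x^3 + (93/256)x^2 - (27/64)x - 51/512
S_{-1/2} Δ (S_{-1/2} Δ S_{1/2}) f = (15/1024)x^3 + (93/1024)x^2 + (27/128)x - 51/512
E_{3/2} Δ (S_{-1/2} Δ S_{1/2}) f = -(15/128)x^3 - (21/128)x^2 - (63/512)x - 159/512
E_{2/3} Δ (S_{-1/2} Δ S_{1/2}) f = -(15/128)x^3 + (33/256)x^2 - (3/32)x - 1171/4608
(S_{-1/2} + E_{3/2} + E_{2/3}) Δ (S_{-1/2} Δ S_{1/2}) f = -(225/1024)x^3 + (57/1024)x^2 - (3/512)x - 3061/4608

the result is g(x) = -(225/1024)x^3 + (57/1024)x^2 - (3/512)x - 3061/4608


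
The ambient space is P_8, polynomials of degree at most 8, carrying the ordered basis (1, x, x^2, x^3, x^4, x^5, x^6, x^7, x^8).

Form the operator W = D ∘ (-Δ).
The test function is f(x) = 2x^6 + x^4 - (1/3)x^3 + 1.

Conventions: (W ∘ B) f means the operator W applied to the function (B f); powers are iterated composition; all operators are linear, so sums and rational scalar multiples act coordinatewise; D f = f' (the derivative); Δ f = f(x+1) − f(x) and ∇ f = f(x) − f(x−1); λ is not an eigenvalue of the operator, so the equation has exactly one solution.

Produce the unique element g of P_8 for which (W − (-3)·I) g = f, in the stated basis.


write g with unknown coordinates in the stated basis and equate coefficients in (W − (-3)·I) g = f
solving from the highest basis element down gives g = (2/3)x^6 + 7x^4 + (119/9)x^3 + (124/3)x^2 + (550/9)x + 466/9
check: W g = -20x^4 - 40x^3 - 124x^2 - (550/3)x - 463/3
so W g − (-3)·g = 2x^6 + x^4 - (1/3)x^3 + 1 = f ✓

the image equals g(x) = (2/3)x^6 + 7x^4 + (119/9)x^3 + (124/3)x^2 + (550/9)x + 466/9


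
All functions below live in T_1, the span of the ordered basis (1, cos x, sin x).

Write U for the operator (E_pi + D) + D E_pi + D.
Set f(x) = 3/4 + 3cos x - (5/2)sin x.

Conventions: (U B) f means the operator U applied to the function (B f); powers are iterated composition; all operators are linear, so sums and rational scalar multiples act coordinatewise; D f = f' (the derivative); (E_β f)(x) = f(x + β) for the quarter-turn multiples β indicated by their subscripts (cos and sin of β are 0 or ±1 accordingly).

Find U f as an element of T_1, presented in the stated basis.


g(x) = 3/4 - (11/2)cos x - (1/2)sin x

E_pi f = 3/4 - 3cos x + (5/2)sin x
D f = -(5/2)cos x - 3sin x
(E_pi + D) f = 3/4 - (11/2)cos x - (1/2)sin x
E_pi f = 3/4 - 3cos x + (5/2)sin x
D E_pi f = (5/2)cos x + 3sin x
D f = -(5/2)cos x - 3sin x
((E_pi + D) + D E_pi + D) f = 3/4 - (11/2)cos x - (1/2)sin x


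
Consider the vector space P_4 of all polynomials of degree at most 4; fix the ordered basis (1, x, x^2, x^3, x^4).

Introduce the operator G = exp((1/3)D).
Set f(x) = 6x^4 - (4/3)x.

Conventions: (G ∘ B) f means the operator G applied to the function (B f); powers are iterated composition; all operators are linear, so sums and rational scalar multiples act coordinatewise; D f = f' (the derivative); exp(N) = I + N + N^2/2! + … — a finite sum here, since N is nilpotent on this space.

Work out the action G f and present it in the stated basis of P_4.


order-1 term: 8x^3 - 4/9
order-2 term: 4x^2
order-3 term: (8/9)x
order-4 term: 2/27
the series for exp((1/3)D) f terminates at order 4
exp((1/3)D) f = 6x^4 + 8x^3 + 4x^2 - (4/9)x - 10/27

g(x) = 6x^4 + 8x^3 + 4x^2 - (4/9)x - 10/27


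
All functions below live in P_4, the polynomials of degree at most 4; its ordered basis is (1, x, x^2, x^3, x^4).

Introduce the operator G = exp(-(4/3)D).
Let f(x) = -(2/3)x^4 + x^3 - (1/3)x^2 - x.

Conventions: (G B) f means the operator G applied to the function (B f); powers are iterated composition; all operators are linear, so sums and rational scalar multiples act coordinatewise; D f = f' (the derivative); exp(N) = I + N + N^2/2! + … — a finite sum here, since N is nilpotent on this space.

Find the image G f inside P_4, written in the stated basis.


the result is g(x) = -(2/3)x^4 + (41/9)x^3 - (103/9)x^2 + (935/81)x - 908/243

order-1 term: (32/9)x^3 - 4x^2 + (8/9)x + 4/3
order-2 term: -(64/9)x^2 + (16/3)x - 16/27
order-3 term: (512/81)x - 64/27
order-4 term: -512/243
the series for exp(-(4/3)D) f terminates at order 4
exp(-(4/3)D) f = -(2/3)x^4 + (41/9)x^3 - (103/9)x^2 + (935/81)x - 908/243


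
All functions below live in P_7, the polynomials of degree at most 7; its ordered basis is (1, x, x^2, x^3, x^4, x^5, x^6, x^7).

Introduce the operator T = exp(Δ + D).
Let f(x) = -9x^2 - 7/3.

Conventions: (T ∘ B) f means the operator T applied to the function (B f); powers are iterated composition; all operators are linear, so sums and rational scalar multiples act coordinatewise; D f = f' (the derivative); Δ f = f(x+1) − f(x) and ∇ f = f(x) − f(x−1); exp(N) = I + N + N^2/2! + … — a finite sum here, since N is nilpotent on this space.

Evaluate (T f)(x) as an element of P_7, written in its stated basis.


the image equals g(x) = -9x^2 - 36x - 142/3

order-1 term: -36x - 9
order-2 term: -36
the series for exp(Δ + D) f terminates at order 2
exp(Δ + D) f = -9x^2 - 36x - 142/3


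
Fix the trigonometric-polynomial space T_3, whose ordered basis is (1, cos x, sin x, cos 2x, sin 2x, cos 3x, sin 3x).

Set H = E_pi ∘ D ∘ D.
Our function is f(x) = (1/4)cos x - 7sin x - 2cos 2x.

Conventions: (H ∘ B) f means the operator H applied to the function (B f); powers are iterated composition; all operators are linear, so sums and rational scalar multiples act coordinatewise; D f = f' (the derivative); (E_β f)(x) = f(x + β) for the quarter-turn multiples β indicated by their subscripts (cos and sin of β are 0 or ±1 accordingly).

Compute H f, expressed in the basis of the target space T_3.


D f = -7cos x - (1/4)sin x + 4sin 2x
D D f = -(1/4)cos x + 7sin x + 8cos 2x
E_pi D D f = (1/4)cos x - 7sin x + 8cos 2x

the image equals g(x) = (1/4)cos x - 7sin x + 8cos 2x


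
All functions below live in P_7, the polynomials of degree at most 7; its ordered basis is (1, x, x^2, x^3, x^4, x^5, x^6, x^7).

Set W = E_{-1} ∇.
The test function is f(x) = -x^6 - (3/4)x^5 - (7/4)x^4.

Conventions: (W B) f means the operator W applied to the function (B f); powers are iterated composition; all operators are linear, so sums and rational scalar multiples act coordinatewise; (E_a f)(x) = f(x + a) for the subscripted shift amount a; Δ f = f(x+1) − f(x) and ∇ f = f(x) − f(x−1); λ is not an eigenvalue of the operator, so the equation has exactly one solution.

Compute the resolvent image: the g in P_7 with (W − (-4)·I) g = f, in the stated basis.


write g with unknown coordinates in the stated basis and equate coefficients in (W − (-4)·I) g = f
solving from the highest basis element down gives g = -(1/4)x^6 + (3/16)x^5 - (223/64)x^4 + (873/64)x^3 - (11073/256)x^2 + (47027/512)x - 200153/2048
check: W g = -(3/2)x^5 + (195/16)x^4 - (873/16)x^3 + (11073/64)x^2 - (47027/128)x + 200153/512
so W g − (-4)·g = -x^6 - (3/4)x^5 - (7/4)x^4 = f ✓

the image equals g(x) = -(1/4)x^6 + (3/16)x^5 - (223/64)x^4 + (873/64)x^3 - (11073/256)x^2 + (47027/512)x - 200153/2048


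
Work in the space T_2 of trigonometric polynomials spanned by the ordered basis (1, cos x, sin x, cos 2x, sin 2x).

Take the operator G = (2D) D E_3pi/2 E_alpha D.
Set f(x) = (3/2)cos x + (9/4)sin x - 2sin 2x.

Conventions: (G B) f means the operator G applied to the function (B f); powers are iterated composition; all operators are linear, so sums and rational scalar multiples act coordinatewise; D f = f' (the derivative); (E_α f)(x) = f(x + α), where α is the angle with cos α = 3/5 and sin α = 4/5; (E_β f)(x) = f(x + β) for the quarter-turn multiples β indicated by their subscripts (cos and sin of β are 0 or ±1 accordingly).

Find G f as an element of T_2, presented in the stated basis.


D f = (9/4)cos x - (3/2)sin x - 4cos 2x
E_alpha D f = (3/20)cos x - (27/10)sin x + (28/25)cos 2x + (96/25)sin 2x
E_3pi/2 (E_alpha D) f = (27/10)cos x + (3/20)sin x - (28/25)cos 2x - (96/25)sin 2x
D E_3pi/2 (E_alpha D) f = (3/20)cos x - (27/10)sin x - (192/25)cos 2x + (56/25)sin 2x
D (D E_3pi/2 E_alpha D) f = -(27/10)cos x - (3/20)sin x + (112/25)cos 2x + (384/25)sin 2x
(2D) (D E_3pi/2 E_alpha D) f = -(27/5)cos x - (3/10)sin x + (224/25)cos 2x + (768/25)sin 2x

the result is g(x) = -(27/5)cos x - (3/10)sin x + (224/25)cos 2x + (768/25)sin 2x


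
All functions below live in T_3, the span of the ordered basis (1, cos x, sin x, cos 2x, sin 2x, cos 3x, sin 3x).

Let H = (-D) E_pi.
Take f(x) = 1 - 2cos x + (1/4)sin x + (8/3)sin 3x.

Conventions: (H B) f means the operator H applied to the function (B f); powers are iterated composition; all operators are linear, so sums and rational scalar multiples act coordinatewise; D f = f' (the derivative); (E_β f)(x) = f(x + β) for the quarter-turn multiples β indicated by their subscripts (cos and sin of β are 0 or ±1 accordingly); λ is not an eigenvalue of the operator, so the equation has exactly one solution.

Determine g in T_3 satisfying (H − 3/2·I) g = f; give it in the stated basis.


write g with unknown coordinates in the stated basis and equate coefficients in (H − 3/2·I) g = f
solving from the highest basis element down gives g = -2/3 + (11/13)cos x - (19/26)sin x - (32/45)cos 3x - (16/45)sin 3x
check: H g = -(19/26)cos x - (11/13)sin x - (16/15)cos 3x + (32/15)sin 3x
so H g − 3/2·g = 1 - 2cos x + (1/4)sin x + (8/3)sin 3x = f ✓

the result is g(x) = -2/3 + (11/13)cos x - (19/26)sin x - (32/45)cos 3x - (16/45)sin 3x


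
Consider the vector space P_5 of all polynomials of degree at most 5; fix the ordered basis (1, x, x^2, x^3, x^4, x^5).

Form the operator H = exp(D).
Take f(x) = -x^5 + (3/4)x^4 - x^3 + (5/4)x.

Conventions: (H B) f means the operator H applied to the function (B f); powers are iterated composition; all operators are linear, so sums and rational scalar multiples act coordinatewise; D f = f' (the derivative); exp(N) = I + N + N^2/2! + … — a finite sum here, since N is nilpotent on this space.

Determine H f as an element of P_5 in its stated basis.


order-1 term: -5x^4 + 3x^3 - 3x^2 + 5/4
order-2 term: -10x^3 + (9/2)x^2 - 3x
order-3 term: -10x^2 + 3x - 1
order-4 term: -5x + 3/4
order-5 term: -1
the series for exp(D) f terminates at order 5
exp(D) f = -x^5 - (17/4)x^4 - 8x^3 - (17/2)x^2 - (15/4)x

the image equals g(x) = -x^5 - (17/4)x^4 - 8x^3 - (17/2)x^2 - (15/4)x


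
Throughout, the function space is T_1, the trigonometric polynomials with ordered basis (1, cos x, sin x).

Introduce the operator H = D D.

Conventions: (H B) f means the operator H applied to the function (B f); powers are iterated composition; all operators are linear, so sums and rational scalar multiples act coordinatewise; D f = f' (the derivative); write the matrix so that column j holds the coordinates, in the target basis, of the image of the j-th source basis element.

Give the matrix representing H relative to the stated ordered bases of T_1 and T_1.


image of 1: 0
image of cos x: -cos x
image of sin x: -sin x
each image's coordinates form column j of the matrix

the matrix is [[0, 0, 0]; [0, -1, 0]; [0, 0, -1]] (rows listed top to bottom)


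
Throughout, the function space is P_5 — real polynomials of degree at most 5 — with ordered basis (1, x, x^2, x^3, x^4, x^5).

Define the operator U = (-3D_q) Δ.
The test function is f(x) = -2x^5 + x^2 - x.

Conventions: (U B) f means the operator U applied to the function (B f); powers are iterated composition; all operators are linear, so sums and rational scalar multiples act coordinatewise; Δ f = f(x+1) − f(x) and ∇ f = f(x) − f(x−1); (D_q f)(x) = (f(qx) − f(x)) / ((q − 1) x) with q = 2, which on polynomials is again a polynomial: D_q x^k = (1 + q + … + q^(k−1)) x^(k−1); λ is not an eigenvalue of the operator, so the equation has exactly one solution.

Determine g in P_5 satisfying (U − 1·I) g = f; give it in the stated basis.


g(x) = 2x^5 - 450x^3 - 421x^2 + 11971x + 6546

write g with unknown coordinates in the stated basis and equate coefficients in (U − 1·I) g = f
solving from the highest basis element down gives g = 2x^5 - 450x^3 - 421x^2 + 11971x + 6546
check: U g = -450x^3 - 420x^2 + 11970x + 6546
so U g − 1·g = -2x^5 + x^2 - x = f ✓


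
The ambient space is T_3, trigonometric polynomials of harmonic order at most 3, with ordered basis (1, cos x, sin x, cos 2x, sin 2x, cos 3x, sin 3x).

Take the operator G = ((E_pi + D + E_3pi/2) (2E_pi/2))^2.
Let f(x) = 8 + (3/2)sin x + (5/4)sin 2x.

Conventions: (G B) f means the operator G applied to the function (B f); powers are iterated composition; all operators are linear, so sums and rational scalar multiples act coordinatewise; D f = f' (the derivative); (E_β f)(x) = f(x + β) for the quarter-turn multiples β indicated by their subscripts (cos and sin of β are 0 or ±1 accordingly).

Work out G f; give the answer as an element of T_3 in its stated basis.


the result is g(x) = 128 - 6sin x - 20sin 2x

E_pi/2 f = 8 + (3/2)cos x - (5/4)sin 2x
(2E_pi/2) f = 16 + 3cos x - (5/2)sin 2x
E_pi (2E_pi/2) f = 16 - 3cos x - (5/2)sin 2x
D (2E_pi/2) f = -3sin x - 5cos 2x
E_3pi/2 (2E_pi/2) f = 16 + 3sin x + (5/2)sin 2x
(E_pi + D + E_3pi/2) (2E_pi/2) f = 32 - 3cos x - 5cos 2x
E_pi/2 ((E_pi + D + E_3pi/2) (2E_pi/2)) f = 32 + 3sin x + 5cos 2x
(2E_pi/2) ((E_pi + D + E_3pi/2) (2E_pi/2)) f = 64 + 6sin x + 10cos 2x
E_pi (2E_pi/2) ((E_pi + D + E_3pi/2) (2E_pi/2)) f = 64 - 6sin x + 10cos 2x
D (2E_pi/2) ((E_pi + D + E_3pi/2) (2E_pi/2)) f = 6cos x - 20sin 2x
E_3pi/2 (2E_pi/2) ((E_pi + D + E_3pi/2) (2E_pi/2)) f = 64 - 6cos x - 10cos 2x
(E_pi + D + E_3pi/2) (2E_pi/2) ((E_pi + D + E_3pi/2) (2E_pi/2)) f = 128 - 6sin x - 20sin 2x


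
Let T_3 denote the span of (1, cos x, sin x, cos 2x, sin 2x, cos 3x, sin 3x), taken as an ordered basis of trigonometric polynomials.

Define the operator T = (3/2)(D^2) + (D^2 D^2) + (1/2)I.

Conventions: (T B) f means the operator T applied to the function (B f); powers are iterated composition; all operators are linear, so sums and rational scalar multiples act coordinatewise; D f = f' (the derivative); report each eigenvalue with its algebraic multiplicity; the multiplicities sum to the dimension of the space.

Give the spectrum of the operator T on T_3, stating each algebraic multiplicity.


image of 1: 1/2
image of cos x: 0
image of sin x: 0
image of cos 2x: (21/2)cos 2x
image of sin 2x: (21/2)sin 2x
image of cos 3x: 68cos 3x
image of sin 3x: 68sin 3x
the matrix is diagonal; its diagonal is (1/2, 0, 0, 21/2, 21/2, 68, 68)
for a triangular matrix the eigenvalues are the diagonal entries, with algebraic multiplicity their repetition count

λ = 0 (multiplicity 2), λ = 1/2 (multiplicity 1), λ = 21/2 (multiplicity 2), λ = 68 (multiplicity 2)


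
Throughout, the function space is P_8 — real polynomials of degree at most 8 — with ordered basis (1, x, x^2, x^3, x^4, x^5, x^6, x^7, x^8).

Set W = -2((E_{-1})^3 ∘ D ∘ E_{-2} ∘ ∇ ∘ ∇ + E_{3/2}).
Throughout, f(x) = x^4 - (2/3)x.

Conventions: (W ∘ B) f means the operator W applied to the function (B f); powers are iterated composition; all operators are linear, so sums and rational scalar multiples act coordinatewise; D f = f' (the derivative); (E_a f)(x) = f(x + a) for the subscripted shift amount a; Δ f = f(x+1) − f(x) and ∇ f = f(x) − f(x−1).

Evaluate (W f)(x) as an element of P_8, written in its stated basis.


∇ f = 4x^3 - 6x^2 + 4x - 5/3
∇ ∇ f = 12x^2 - 24x + 14
E_{-2} (∇ ∘ ∇) f = 12x^2 - 72x + 110
D E_{-2} (∇ ∘ ∇) f = 24x - 72
E_{-1} (D ∘ E_{-2}) (∇ ∘ ∇) f = 24x - 96
E_{-1} E_{-1} (D ∘ E_{-2}) (∇ ∘ ∇) f = 24x - 120
E_{-1} E_{-1} E_{-1} (D ∘ E_{-2}) (∇ ∘ ∇) f = 24x - 144
E_{3/2} f = x^4 + 6x^3 + (27/2)x^2 + (77/6)x + 65/16
((E_{-1})^3 ∘ D ∘ E_{-2} ∘ ∇ ∘ ∇ + E_{3/2}) f = x^4 + 6x^3 + (27/2)x^2 + (221/6)x - 2239/16
(-2((E_{-1})^3 ∘ D ∘ E_{-2} ∘ ∇ ∘ ∇ + E_{3/2})) f = -2x^4 - 12x^3 - 27x^2 - (221/3)x + 2239/8

the result is g(x) = -2x^4 - 12x^3 - 27x^2 - (221/3)x + 2239/8
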